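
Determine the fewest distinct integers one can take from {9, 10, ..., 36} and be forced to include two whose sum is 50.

Two chosen integers sum to 50 exactly when both halves of some pair {x, 50−x} with 14 ≤ x ≤ 50−x ≤ 36 are chosen — 11 such pairs.
The remaining 6 elements (those with no distinct partner in range) can never complete a 50-sum, so the worst case takes all of them and one from each pair: 6 + 11 = 17.
By the pigeonhole principle, the 18th integer has to be the second member of some pair, so 17 + 1 = 18.

18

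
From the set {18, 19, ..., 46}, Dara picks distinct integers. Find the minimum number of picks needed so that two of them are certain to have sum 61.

17

Group the elements by complementary pair {x, 61−x}: {18,43}, {19,42}, {20,41}, …, giving 13 two-element pairs and 3 integers whose partner 61−x falls outside [18,46].
By pigeonhole, treating each of those 16 groups as a pigeonhole, one can pick one integer per group — 16 integers — with no two summing to 61.
The 17th integer lands in an occupied pair, forcing a sum of 61.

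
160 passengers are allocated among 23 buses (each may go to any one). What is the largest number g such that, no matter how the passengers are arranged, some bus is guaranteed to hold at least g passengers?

By pigeonhole, the 23 buses are the holes and the 160 passengers are the pigeons.
If every bus held at most 6 passengers, the total would be at most 23 × 6 = 138, which is less than 160.
So some bus holds at least ⌈160/23⌉ = 7 passengers.

7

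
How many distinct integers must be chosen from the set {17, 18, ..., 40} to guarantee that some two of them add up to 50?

17

Group the elements by complementary pair {x, 50−x}: {17,33}, {18,32}, {19,31}, …, giving 8 two-element pairs, the single value 25 (it cannot pair with itself since the integers are distinct), and 7 integers whose partner 50−x falls outside [17,40].
By pigeonhole, treating each of those 16 groups as a pigeonhole, one can pick one integer per group — 16 integers — with no two summing to 50.
The 17th integer lands in an occupied pair, forcing a sum of 50.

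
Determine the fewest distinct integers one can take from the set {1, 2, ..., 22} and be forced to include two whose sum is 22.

13

Two chosen integers sum to 22 exactly when both halves of some pair {x, 22−x} with 1 ≤ x ≤ 22−x ≤ 21 are chosen — 10 such pairs.
The remaining 2 elements (those with no distinct partner in range) can never complete a 22-sum, so the worst case takes all of them and one from each pair: 2 + 10 = 12.
By pigeonhole, the 13th integer has to be the second member of some pair, so 12 + 1 = 13.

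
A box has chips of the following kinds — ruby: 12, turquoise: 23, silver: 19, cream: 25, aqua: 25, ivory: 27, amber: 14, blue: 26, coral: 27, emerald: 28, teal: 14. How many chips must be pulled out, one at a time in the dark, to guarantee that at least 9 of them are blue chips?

In the worst case for collecting blue chips, every non-blue chip comes out first.
There are 12 + 23 + 19 + 25 + 25 + 27 + 14 + 27 + 28 + 14 = 214 non-blue chips altogether.
After those, each further chip must be blue, so 214 + 9 = 223 draws guarantee 9 blue chips.

223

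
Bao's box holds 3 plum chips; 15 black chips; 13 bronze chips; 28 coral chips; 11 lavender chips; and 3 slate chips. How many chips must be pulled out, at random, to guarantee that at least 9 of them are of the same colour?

39

An adversary could hand out at most 8 chips per colour (plum, slate run out sooner): 3 + 8 + 8 + 8 + 8 + 3 = 38 chips and still no colour has 9.
By the pigeonhole principle, one more chip lands in a colour already at 8, so 39 draws are enough and 38 are not.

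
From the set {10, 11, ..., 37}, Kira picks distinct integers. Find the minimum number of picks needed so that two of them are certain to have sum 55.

Two chosen integers sum to 55 exactly when both halves of some pair {x, 55−x} with 18 ≤ x ≤ 55−x ≤ 37 are chosen — 10 such pairs.
The remaining 8 elements (those with no distinct partner in range) can never complete a 55-sum, so the worst case takes all of them and one from each pair: 8 + 10 = 18.
Pigeonhole: the 19th integer has to be the second member of some pair, so 18 + 1 = 19.

19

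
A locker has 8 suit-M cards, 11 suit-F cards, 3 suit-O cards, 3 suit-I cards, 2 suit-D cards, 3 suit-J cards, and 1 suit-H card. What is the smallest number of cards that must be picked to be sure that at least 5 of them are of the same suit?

An adversary could hand out at most 4 cards per suit (5 suits run out sooner): 4 + 4 + 3 + 3 + 2 + 3 + 1 = 20 cards and still no suit has 5.
By the pigeonhole principle, one more card lands in a suit already at 4, so 21 draws are enough and 20 are not.

21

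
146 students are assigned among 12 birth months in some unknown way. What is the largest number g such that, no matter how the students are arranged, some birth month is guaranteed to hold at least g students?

The 12 birth months are the holes and the 146 students are the pigeons.
If every birth month held at most 12 students, the total would be at most 12 × 12 = 144, which is less than 146.
So some birth month holds at least ⌈146/12⌉ = 13 students.

13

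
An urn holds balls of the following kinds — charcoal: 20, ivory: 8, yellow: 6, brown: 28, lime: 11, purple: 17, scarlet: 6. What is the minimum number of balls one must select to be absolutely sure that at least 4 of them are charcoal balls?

In the worst case for collecting charcoal balls, every non-charcoal ball comes out first.
There are 8 + 6 + 28 + 11 + 17 + 6 = 76 non-charcoal balls altogether.
After those, each further ball must be charcoal, so 76 + 4 = 80 draws guarantee 4 charcoal balls.

80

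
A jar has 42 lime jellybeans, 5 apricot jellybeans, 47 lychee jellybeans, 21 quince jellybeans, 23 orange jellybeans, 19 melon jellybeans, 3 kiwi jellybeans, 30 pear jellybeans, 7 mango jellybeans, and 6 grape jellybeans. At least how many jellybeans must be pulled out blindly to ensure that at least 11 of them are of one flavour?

82

An adversary could hand out at most 10 jellybeans per flavour (4 flavours run out sooner): 10 + 5 + 10 + 10 + 10 + 10 + 3 + 10 + 7 + 6 = 81 jellybeans and still no flavour has 11.
Pigeonhole: one more jellybean lands in a flavour already at 10, so 82 draws are enough and 81 are not.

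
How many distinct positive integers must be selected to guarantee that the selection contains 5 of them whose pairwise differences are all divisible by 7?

29

Integers whose pairwise differences are multiples of 7 are exactly those sharing a remainder mod 7. By pigeonhole, the 7 residue classes mod 7 are the pigeonholes.
With 28 integers one could put 4 in each residue class and have no class reach 5.
The 29th integer pushes some class to 5, so 7·4 + 1 = 29.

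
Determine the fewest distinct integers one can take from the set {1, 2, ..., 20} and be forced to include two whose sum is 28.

15

Two chosen integers sum to 28 exactly when both halves of some pair {x, 28−x} with 8 ≤ x ≤ 28−x ≤ 20 are chosen — 6 such pairs.
The remaining 8 elements (those with no distinct partner in range) can never complete a 28-sum, so the worst case takes all of them and one from each pair: 8 + 6 = 14.
By the pigeonhole principle, the 15th integer has to be the second member of some pair, so 14 + 1 = 15.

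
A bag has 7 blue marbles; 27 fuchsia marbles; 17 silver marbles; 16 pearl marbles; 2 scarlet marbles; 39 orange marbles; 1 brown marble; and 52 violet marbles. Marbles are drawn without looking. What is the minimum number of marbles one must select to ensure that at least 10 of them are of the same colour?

56

An adversary could hand out at most 9 marbles per colour (blue, scarlet, brown run out sooner): 7 + 9 + 9 + 9 + 2 + 9 + 1 + 9 = 55 marbles and still no colour has 10.
One more marble lands in a colour already at 9, so 56 draws are enough and 55 are not.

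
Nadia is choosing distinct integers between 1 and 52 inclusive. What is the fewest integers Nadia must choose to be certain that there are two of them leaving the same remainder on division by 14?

Pigeonhole: the 14 residue classes mod 14 are the pigeonholes.
With 14 integers one could put 1 in each residue class and have no class reach 2.
The 15th integer pushes some class to 2, so 14·1 + 1 = 15.

15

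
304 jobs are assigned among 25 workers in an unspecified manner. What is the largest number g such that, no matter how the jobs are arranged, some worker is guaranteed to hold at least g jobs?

By the pigeonhole principle, the 25 workers are the holes and the 304 jobs are the pigeons.
If every worker held at most 12 jobs, the total would be at most 25 × 12 = 300, which is less than 304.
So some worker holds at least ⌈304/25⌉ = 13 jobs.

13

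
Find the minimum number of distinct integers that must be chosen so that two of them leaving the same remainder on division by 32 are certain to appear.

33

By pigeonhole, the 32 residue classes mod 32 are the pigeonholes.
With 32 integers one could put 1 in each residue class and have no class reach 2.
The 33rd integer pushes some class to 2, so 32·1 + 1 = 33.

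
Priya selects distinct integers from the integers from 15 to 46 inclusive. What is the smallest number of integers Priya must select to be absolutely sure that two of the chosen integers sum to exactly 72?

Two chosen integers sum to 72 exactly when both halves of some pair {x, 72−x} with 26 ≤ x ≤ 72−x ≤ 46 are chosen — 10 such pairs.
The remaining 12 elements (those with no distinct partner in range) can never complete a 72-sum, so the worst case takes all of them and one from each pair: 12 + 10 = 22.
By pigeonhole, the 23rd integer has to be the second member of some pair, so 22 + 1 = 23.

23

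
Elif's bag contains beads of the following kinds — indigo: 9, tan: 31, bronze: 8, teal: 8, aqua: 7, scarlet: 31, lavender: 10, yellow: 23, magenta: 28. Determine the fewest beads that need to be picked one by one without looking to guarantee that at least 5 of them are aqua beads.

153

In the worst case for collecting aqua beads, every non-aqua bead comes out first.
There are 9 + 31 + 8 + 8 + 31 + 10 + 23 + 28 = 148 non-aqua beads altogether.
After those, each further bead must be aqua, so 148 + 5 = 153 draws guarantee 5 aqua beads.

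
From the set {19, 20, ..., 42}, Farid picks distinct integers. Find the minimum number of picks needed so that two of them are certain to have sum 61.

Two chosen integers sum to 61 exactly when both halves of some pair {x, 61−x} with 19 ≤ x ≤ 61−x ≤ 42 are chosen — 12 such pairs.
Every element belongs to one of those pairs, so the worst case picks one from each: 12 integers.
The 13th integer has to be the second member of some pair, so 12 + 1 = 13.

13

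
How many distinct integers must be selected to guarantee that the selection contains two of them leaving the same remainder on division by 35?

By pigeonhole, the 35 residue classes mod 35 are the pigeonholes.
With 35 integers one could put 1 in each residue class and have no class reach 2.
The 36th integer pushes some class to 2, so 35·1 + 1 = 36.

36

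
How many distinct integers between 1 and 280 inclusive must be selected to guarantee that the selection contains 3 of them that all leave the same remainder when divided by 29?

The 29 residue classes mod 29 are the pigeonholes.
With 58 integers one could put 2 in each residue class and have no class reach 3.
The 59th integer pushes some class to 3, so 29·2 + 1 = 59.

59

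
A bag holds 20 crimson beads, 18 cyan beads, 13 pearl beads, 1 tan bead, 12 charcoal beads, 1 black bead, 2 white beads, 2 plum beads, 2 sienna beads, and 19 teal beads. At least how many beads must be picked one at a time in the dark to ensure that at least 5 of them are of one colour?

29

By pigeonhole, the 10 colours are the holes; the beads drawn are the pigeons.
To avoid 5 of any one colour, the worst case takes at most 4 of each colour, or every bead of a colour that has fewer than 4.
That gives 4 + 4 + 4 + 1 + 4 + 1 + 2 + 2 + 2 + 4 = 28 beads with no colour reaching 5.
The next bead forces some colour to 5, so 28 + 1 = 29.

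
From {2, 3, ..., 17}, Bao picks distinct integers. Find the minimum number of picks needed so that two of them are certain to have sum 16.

11

Two chosen integers sum to 16 exactly when both halves of some pair {x, 16−x} with 2 ≤ x ≤ 16−x ≤ 14 are chosen — 6 such pairs.
The remaining 4 elements (those with no distinct partner in range) can never complete a 16-sum, so the worst case takes all of them and one from each pair: 4 + 6 = 10.
The 11th integer has to be the second member of some pair, so 10 + 1 = 11.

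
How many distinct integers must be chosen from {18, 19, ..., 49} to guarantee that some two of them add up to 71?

Two chosen integers sum to 71 exactly when both halves of some pair {x, 71−x} with 22 ≤ x ≤ 71−x ≤ 49 are chosen — 14 such pairs.
The remaining 4 elements (those with no distinct partner in range) can never complete a 71-sum, so the worst case takes all of them and one from each pair: 4 + 14 = 18.
By pigeonhole, the 19th integer has to be the second member of some pair, so 18 + 1 = 19.

19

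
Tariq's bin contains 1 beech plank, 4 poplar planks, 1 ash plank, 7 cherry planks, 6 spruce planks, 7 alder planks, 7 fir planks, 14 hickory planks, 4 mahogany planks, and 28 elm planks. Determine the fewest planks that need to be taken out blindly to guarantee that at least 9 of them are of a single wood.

54

An adversary could hand out at most 8 planks per wood (8 woods run out sooner): 1 + 4 + 1 + 7 + 6 + 7 + 7 + 8 + 4 + 8 = 53 planks and still no wood has 9.
By pigeonhole, one more plank lands in a wood already at 8, so 54 draws are enough and 53 are not.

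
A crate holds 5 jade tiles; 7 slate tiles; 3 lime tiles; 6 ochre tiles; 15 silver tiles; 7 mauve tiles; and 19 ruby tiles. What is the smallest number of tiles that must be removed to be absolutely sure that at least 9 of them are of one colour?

45

Pigeonhole: put each drawn tile into a box by colour. The largest draw with every box below 9 takes min(count, 8) from each colour; colours with fewer than 8 contribute all they have.
Σ min(cᵢ, 8) = 5 + 7 + 3 + 6 + 8 + 7 + 8 = 44.
Draw number 44 + 1 = 45 must push one box to 9.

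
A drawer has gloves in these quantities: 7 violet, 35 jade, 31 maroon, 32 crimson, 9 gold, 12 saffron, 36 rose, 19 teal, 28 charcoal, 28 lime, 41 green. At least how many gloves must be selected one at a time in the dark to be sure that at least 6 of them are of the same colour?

The 11 colours are the holes; the gloves drawn are the pigeons.
To avoid 6 of any one colour, the worst case takes at most 5 of each colour.
That gives 5 + 5 + 5 + 5 + 5 + 5 + 5 + 5 + 5 + 5 + 5 = 55 gloves with no colour reaching 6.
The next glove forces some colour to 6, so 55 + 1 = 56.

56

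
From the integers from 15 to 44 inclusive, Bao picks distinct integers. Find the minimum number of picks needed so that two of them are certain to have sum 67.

20

Group the elements by complementary pair {x, 67−x}: {23,44}, {24,43}, {25,42}, …, giving 11 two-element pairs and 8 integers whose partner 67−x falls outside [15,44].
Treating each of those 19 groups as a pigeonhole, one can pick one integer per group — 19 integers — with no two summing to 67.
The 20th integer lands in an occupied pair, forcing a sum of 67.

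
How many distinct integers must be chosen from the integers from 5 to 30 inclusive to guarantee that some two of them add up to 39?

Two chosen integers sum to 39 exactly when both halves of some pair {x, 39−x} with 9 ≤ x ≤ 39−x ≤ 30 are chosen — 11 such pairs.
The remaining 4 elements (those with no distinct partner in range) can never complete a 39-sum, so the worst case takes all of them and one from each pair: 4 + 11 = 15.
By pigeonhole, the 16th integer has to be the second member of some pair, so 15 + 1 = 16.

16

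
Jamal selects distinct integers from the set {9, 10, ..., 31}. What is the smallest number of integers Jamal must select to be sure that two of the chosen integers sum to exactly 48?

A set avoiding the sum 48 can contain at most one of each pair {x, 48−x}, plus the 9 elements whose complement lies outside the range or equal to its own complement.
The integers 9, …, 24 (16 of them) are such a set: any two sum to at least 9+10 = 19 and at most 23+24 = 47 < 48.
Any 17th integer completes one of the 7 pairs, so 17 choices force a sum of 48.

17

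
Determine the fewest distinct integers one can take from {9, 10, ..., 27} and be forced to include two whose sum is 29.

Group the elements by complementary pair {x, 29−x}: {9,20}, {10,19}, {11,18}, …, giving 6 two-element pairs and 7 integers whose partner 29−x falls outside [9,27].
By the pigeonhole principle, treating each of those 13 groups as a pigeonhole, one can pick one integer per group — 13 integers — with no two summing to 29.
The 14th integer lands in an occupied pair, forcing a sum of 29.

14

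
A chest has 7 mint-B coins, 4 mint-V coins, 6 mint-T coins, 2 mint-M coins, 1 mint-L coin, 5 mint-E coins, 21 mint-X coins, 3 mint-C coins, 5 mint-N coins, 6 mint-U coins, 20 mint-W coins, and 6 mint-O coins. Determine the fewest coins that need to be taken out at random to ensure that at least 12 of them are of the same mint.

68

An adversary could hand out at most 11 coins per mint (10 mints run out sooner): 7 + 4 + 6 + 2 + 1 + 5 + 11 + 3 + 5 + 6 + 11 + 6 = 67 coins and still no mint has 12.
Pigeonhole: one more coin lands in a mint already at 11, so 68 draws are enough and 67 are not.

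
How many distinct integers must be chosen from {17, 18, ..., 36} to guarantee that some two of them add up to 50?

13

A set avoiding the sum 50 can contain at most one of each pair {x, 50−x}, plus the 4 elements whose complement lies outside the range or equal to its own complement.
The integers 25, …, 36 (12 of them) are such a set: any two sum to at least 25+26 = 51 > 50.
Any 13th integer completes one of the 8 pairs, so 13 choices force a sum of 50.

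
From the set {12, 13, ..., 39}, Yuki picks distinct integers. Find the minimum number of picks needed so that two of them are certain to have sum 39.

21

Two chosen integers sum to 39 exactly when both halves of some pair {x, 39−x} with 12 ≤ x ≤ 39−x ≤ 27 are chosen — 8 such pairs.
The remaining 12 elements (those with no distinct partner in range) can never complete a 39-sum, so the worst case takes all of them and one from each pair: 12 + 8 = 20.
Pigeonhole: the 21st integer has to be the second member of some pair, so 20 + 1 = 21.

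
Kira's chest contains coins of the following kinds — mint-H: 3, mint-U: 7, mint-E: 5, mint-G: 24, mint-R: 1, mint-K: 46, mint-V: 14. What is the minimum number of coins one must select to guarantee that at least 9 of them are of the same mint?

41

Put each drawn coin into a box by mint. The largest draw with every box below 9 takes min(count, 8) from each mint; mints with fewer than 8 contribute all they have.
Σ min(cᵢ, 8) = 3 + 7 + 5 + 8 + 1 + 8 + 8 = 40.
Draw number 40 + 1 = 41 must push one box to 9.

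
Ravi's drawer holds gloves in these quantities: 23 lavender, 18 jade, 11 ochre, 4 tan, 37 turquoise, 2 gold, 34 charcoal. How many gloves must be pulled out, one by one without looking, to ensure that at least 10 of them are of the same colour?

An adversary could hand out at most 9 gloves per colour (tan, gold run out sooner): 9 + 9 + 9 + 4 + 9 + 2 + 9 = 51 gloves and still no colour has 10.
By pigeonhole, one more glove lands in a colour already at 9, so 52 draws are enough and 51 are not.

52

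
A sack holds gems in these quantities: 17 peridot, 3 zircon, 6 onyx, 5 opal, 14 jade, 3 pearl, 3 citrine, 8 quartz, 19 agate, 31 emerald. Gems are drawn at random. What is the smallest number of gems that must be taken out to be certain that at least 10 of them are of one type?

An adversary could hand out at most 9 gems per type (6 types run out sooner): 9 + 3 + 6 + 5 + 9 + 3 + 3 + 8 + 9 + 9 = 64 gems and still no type has 10.
One more gem lands in a type already at 9, so 65 draws are enough and 64 are not.

65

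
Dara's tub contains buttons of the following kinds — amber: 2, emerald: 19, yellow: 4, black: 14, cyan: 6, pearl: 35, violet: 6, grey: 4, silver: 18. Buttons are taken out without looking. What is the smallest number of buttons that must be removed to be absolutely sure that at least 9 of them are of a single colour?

By the pigeonhole principle, put each drawn button into a box by colour. The largest draw with every box below 9 takes min(count, 8) from each colour; colours with fewer than 8 contribute all they have.
Σ min(cᵢ, 8) = 2 + 8 + 4 + 8 + 6 + 8 + 6 + 4 + 8 = 54.
Draw number 54 + 1 = 55 must push one box to 9.

55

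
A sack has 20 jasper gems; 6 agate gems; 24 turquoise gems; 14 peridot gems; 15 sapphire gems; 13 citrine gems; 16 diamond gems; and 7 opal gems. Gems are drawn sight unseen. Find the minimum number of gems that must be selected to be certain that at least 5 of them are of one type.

An adversary could hand out at most 4 gems per type: 4 + 4 + 4 + 4 + 4 + 4 + 4 + 4 = 32 gems and still no type has 5.
One more gem lands in a type already at 4, so 33 draws are enough and 32 are not.

33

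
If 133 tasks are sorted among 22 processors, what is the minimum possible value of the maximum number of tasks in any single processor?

7

The 22 processors are the holes and the 133 tasks are the pigeons.
If every processor held at most 6 tasks, the total would be at most 22 × 6 = 132, which is less than 133.
So some processor holds at least ⌈133/22⌉ = 7 tasks.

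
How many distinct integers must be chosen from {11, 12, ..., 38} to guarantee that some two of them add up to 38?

Two chosen integers sum to 38 exactly when both halves of some pair {x, 38−x} with 11 ≤ x ≤ 38−x ≤ 27 are chosen — 8 such pairs.
The remaining 12 elements (those with no distinct partner in range) can never complete a 38-sum, so the worst case takes all of them and one from each pair: 12 + 8 = 20.
By pigeonhole, the 21st integer has to be the second member of some pair, so 20 + 1 = 21.

21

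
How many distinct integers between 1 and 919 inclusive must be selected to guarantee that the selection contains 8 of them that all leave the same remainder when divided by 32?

225

The 32 residue classes mod 32 are the pigeonholes.
With 224 integers one could put 7 in each residue class and have no class reach 8.
The 225th integer pushes some class to 8, so 32·7 + 1 = 225.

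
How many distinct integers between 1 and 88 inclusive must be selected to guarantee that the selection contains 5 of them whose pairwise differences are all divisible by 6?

Integers whose pairwise differences are multiples of 6 are exactly those sharing a remainder mod 6. By the pigeonhole principle, the 6 residue classes mod 6 are the pigeonholes.
With 24 integers one could put 4 in each residue class and have no class reach 5.
The 25th integer pushes some class to 5, so 6·4 + 1 = 25.

25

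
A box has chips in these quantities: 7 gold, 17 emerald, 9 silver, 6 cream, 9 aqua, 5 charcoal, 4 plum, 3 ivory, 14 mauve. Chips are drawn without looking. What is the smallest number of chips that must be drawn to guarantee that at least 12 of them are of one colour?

The 9 colours are the holes; the chips drawn are the pigeons.
To avoid 12 of any one colour, the worst case takes at most 11 of each colour, or every chip of a colour that has fewer than 11.
That gives 7 + 11 + 9 + 6 + 9 + 5 + 4 + 3 + 11 = 65 chips with no colour reaching 12.
The next chip forces some colour to 12, so 65 + 1 = 66.

66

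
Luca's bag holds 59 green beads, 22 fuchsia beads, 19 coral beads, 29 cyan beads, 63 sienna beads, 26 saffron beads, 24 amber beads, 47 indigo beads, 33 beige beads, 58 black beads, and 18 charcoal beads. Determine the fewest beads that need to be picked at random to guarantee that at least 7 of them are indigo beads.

358

In the worst case for collecting indigo beads, every non-indigo bead comes out first.
There are 59 + 22 + 19 + 29 + 63 + 26 + 24 + 33 + 58 + 18 = 351 non-indigo beads altogether.
After those, each further bead must be indigo, so 351 + 7 = 358 draws guarantee 7 indigo beads.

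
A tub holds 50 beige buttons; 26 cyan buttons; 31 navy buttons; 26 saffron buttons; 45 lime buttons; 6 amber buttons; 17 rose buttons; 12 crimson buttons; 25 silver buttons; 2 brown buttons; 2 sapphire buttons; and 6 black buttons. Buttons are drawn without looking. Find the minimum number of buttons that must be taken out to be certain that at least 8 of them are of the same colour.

An adversary could hand out at most 7 buttons per colour (4 colours run out sooner): 7 + 7 + 7 + 7 + 7 + 6 + 7 + 7 + 7 + 2 + 2 + 6 = 72 buttons and still no colour has 8.
Pigeonhole: one more button lands in a colour already at 7, so 73 draws are enough and 72 are not.

73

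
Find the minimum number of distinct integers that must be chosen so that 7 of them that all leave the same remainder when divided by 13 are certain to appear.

79

By the pigeonhole principle, the 13 residue classes mod 13 are the pigeonholes.
With 78 integers one could put 6 in each residue class and have no class reach 7.
The 79th integer pushes some class to 7, so 13·6 + 1 = 79.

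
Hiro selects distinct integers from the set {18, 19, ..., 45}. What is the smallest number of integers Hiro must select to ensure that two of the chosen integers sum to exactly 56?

Two chosen integers sum to 56 exactly when both halves of some pair {x, 56−x} with 18 ≤ x ≤ 56−x ≤ 38 are chosen — 10 such pairs.
The remaining 8 elements (those with no distinct partner in range) can never complete a 56-sum, so the worst case takes all of them and one from each pair: 8 + 10 = 18.
By pigeonhole, the 19th integer has to be the second member of some pair, so 18 + 1 = 19.

19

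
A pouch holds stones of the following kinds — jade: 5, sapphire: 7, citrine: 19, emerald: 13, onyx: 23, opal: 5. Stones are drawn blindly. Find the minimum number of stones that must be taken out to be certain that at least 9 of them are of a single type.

By pigeonhole, the 6 types are the holes; the stones drawn are the pigeons.
To avoid 9 of any one type, the worst case takes at most 8 of each type, or every stone of a type that has fewer than 8.
That gives 5 + 7 + 8 + 8 + 8 + 5 = 41 stones with no type reaching 9.
The next stone forces some type to 9, so 41 + 1 = 42.

42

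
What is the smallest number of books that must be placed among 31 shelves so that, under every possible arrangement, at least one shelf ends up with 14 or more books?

With 403 books one could put exactly 13 in each of the 31 shelves, and no shelf would reach 14.
One more book must land in a shelf that already has 13, giving it 14.
So 31 × 13 + 1 = 404 books are required.

404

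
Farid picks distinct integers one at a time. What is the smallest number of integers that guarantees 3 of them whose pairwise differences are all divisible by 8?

Integers whose pairwise differences are multiples of 8 are exactly those sharing a remainder mod 8. The 8 residue classes mod 8 are the pigeonholes.
With 16 integers one could put 2 in each residue class and have no class reach 3.
The 17th integer pushes some class to 3, so 8·2 + 1 = 17.

17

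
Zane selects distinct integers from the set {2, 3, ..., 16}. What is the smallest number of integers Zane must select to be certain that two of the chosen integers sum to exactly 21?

Group the elements by complementary pair {x, 21−x}: {5,16}, {6,15}, {7,14}, …, giving 6 two-element pairs and 3 integers whose partner 21−x falls outside [2,16].
By pigeonhole, treating each of those 9 groups as a pigeonhole, one can pick one integer per group — 9 integers — with no two summing to 21.
The 10th integer lands in an occupied pair, forcing a sum of 21.

10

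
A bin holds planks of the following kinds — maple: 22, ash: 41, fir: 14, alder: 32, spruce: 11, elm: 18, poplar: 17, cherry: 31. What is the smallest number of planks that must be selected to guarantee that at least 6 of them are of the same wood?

41

Pigeonhole: the 8 woods are the holes; the planks drawn are the pigeons.
To avoid 6 of any one wood, the worst case takes at most 5 of each wood.
That gives 5 + 5 + 5 + 5 + 5 + 5 + 5 + 5 = 40 planks with no wood reaching 6.
The next plank forces some wood to 6, so 40 + 1 = 41.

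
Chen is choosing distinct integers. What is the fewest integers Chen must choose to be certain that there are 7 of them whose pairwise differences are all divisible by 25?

Integers whose pairwise differences are multiples of 25 are exactly those sharing a remainder mod 25. By pigeonhole, the 25 residue classes mod 25 are the pigeonholes.
With 150 integers one could put 6 in each residue class and have no class reach 7.
The 151st integer pushes some class to 7, so 25·6 + 1 = 151.

151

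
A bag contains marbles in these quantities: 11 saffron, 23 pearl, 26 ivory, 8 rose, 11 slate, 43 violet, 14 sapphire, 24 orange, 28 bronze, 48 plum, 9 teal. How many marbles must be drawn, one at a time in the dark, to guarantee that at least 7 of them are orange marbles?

In the worst case for collecting orange marbles, every non-orange marble comes out first.
There are 11 + 23 + 26 + 8 + 11 + 43 + 14 + 28 + 48 + 9 = 221 non-orange marbles altogether.
After those, each further marble must be orange, so 221 + 7 = 228 draws guarantee 7 orange marbles.

228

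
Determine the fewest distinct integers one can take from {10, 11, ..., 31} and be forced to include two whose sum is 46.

15

A set avoiding the sum 46 can contain at most one of each pair {x, 46−x}, plus the 6 elements whose complement lies outside the range or equal to its own complement.
The integers 10, …, 23 (14 of them) are such a set: any two sum to at least 10+11 = 21 and at most 22+23 = 45 < 46.
By the pigeonhole principle, any 15th integer completes one of the 8 pairs, so 15 choices force a sum of 46.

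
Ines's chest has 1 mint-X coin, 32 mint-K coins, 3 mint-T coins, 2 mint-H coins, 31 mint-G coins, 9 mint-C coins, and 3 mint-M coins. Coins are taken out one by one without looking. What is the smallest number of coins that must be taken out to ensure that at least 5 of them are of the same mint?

An adversary could hand out at most 4 coins per mint (4 mints run out sooner): 1 + 4 + 3 + 2 + 4 + 4 + 3 = 21 coins and still no mint has 5.
By pigeonhole, one more coin lands in a mint already at 4, so 22 draws are enough and 21 are not.

22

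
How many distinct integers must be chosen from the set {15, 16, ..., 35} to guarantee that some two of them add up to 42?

16

Two chosen integers sum to 42 exactly when both halves of some pair {x, 42−x} with 15 ≤ x ≤ 42−x ≤ 27 are chosen — 6 such pairs.
The remaining 9 elements (those with no distinct partner in range) can never complete a 42-sum, so the worst case takes all of them and one from each pair: 9 + 6 = 15.
The 16th integer has to be the second member of some pair, so 15 + 1 = 16.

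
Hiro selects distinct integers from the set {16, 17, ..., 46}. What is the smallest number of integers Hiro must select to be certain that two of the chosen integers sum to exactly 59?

Group the elements by complementary pair {x, 59−x}: {16,43}, {17,42}, {18,41}, …, giving 14 two-element pairs and 3 integers whose partner 59−x falls outside [16,46].
By pigeonhole, treating each of those 17 groups as a pigeonhole, one can pick one integer per group — 17 integers — with no two summing to 59.
The 18th integer lands in an occupied pair, forcing a sum of 59.

18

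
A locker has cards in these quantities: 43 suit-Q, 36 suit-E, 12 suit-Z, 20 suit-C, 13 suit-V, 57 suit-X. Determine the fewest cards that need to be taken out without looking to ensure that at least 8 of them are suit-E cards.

153

In the worst case for collecting suit-E cards, every non-suit-E card comes out first.
There are 43 + 12 + 20 + 13 + 57 = 145 non-suit-E cards altogether.
After those, each further card must be suit-E, so 145 + 8 = 153 draws guarantee 8 suit-E cards.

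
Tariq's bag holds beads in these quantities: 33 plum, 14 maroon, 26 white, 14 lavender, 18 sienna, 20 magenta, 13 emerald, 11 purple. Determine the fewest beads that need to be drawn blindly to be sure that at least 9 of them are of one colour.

By the pigeonhole principle, the 8 colours are the holes; the beads drawn are the pigeons.
To avoid 9 of any one colour, the worst case takes at most 8 of each colour.
That gives 8 + 8 + 8 + 8 + 8 + 8 + 8 + 8 = 64 beads with no colour reaching 9.
The next bead forces some colour to 9, so 64 + 1 = 65.

65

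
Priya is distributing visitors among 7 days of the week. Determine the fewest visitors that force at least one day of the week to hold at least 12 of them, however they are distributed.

78

With 77 visitors one could put exactly 11 in each of the 7 days of the week, and no day of the week would reach 12.
One more visitor must land in a day of the week that already has 11, giving it 12.
So 7 × 11 + 1 = 78 visitors are required.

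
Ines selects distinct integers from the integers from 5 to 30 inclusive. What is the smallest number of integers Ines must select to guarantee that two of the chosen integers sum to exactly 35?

14

Two chosen integers sum to 35 exactly when both halves of some pair {x, 35−x} with 5 ≤ x ≤ 35−x ≤ 30 are chosen — 13 such pairs.
Every element belongs to one of those pairs, so the worst case picks one from each: 13 integers.
The 14th integer has to be the second member of some pair, so 13 + 1 = 14.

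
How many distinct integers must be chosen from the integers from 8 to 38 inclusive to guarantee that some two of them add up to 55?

A set avoiding the sum 55 can contain at most one of each pair {x, 55−x}, plus the 9 elements whose complement lies outside the range.
The integers 8, …, 27 (20 of them) are such a set: any two sum to at least 8+9 = 17 and at most 26+27 = 53 < 55.
By the pigeonhole principle, any 21st integer completes one of the 11 pairs, so 21 choices force a sum of 55.

21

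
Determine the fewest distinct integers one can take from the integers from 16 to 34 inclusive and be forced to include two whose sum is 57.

14

Group the elements by complementary pair {x, 57−x}: {23,34}, {24,33}, {25,32}, …, giving 6 two-element pairs and 7 integers whose partner 57−x falls outside [16,34].
Treating each of those 13 groups as a pigeonhole, one can pick one integer per group — 13 integers — with no two summing to 57.
The 14th integer lands in an occupied pair, forcing a sum of 57.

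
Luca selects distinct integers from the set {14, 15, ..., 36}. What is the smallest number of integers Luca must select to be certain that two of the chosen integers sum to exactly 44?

A set avoiding the sum 44 can contain at most one of each pair {x, 44−x}, plus the 7 elements whose complement lies outside the range or equal to its own complement.
The integers 22, …, 36 (15 of them) are such a set: any two sum to at least 22+23 = 45 > 44.
Pigeonhole: any 16th integer completes one of the 8 pairs, so 16 choices force a sum of 44.

16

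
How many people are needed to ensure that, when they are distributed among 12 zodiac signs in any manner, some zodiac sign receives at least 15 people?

169

With 168 people one could put exactly 14 in each of the 12 zodiac signs, and no zodiac sign would reach 15.
One more person must land in a zodiac sign that already has 14, giving it 15.
So 12 × 14 + 1 = 169 people are required.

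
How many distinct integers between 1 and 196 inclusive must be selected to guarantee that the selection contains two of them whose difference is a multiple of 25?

Integers whose pairwise differences are multiples of 25 are exactly those sharing a remainder mod 25. The 25 residue classes mod 25 are the pigeonholes.
With 25 integers one could put 1 in each residue class and have no class reach 2.
The 26th integer pushes some class to 2, so 25·1 + 1 = 26.

26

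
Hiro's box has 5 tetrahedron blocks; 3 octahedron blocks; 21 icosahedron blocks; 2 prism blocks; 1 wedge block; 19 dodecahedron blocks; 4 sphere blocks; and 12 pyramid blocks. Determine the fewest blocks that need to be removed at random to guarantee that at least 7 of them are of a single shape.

By pigeonhole, put each drawn block into a box by shape. The largest draw with every box below 7 takes min(count, 6) from each shape; shapes with fewer than 6 contribute all they have.
Σ min(cᵢ, 6) = 5 + 3 + 6 + 2 + 1 + 6 + 4 + 6 = 33.
Draw number 33 + 1 = 34 must push one box to 7.

34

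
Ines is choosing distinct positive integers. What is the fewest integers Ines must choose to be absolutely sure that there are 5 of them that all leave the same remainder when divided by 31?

By the pigeonhole principle, the 31 residue classes mod 31 are the pigeonholes.
With 124 integers one could put 4 in each residue class and have no class reach 5.
The 125th integer pushes some class to 5, so 31·4 + 1 = 125.

125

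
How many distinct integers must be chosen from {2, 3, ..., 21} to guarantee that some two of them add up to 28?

14

Group the elements by complementary pair {x, 28−x}: {7,21}, {8,20}, {9,19}, …, giving 7 two-element pairs; the single value 14 (it cannot pair with itself since the integers are distinct); and 5 integers whose partner 28−x falls outside [2,21].
By the pigeonhole principle, treating each of those 13 groups as a pigeonhole, one can pick one integer per group — 13 integers — with no two summing to 28.
The 14th integer lands in an occupied pair, forcing a sum of 28.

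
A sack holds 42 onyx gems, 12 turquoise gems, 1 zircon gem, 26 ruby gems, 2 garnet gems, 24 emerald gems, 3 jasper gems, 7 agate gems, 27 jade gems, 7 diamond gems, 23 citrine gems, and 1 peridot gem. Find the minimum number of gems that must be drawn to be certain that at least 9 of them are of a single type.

70

Pigeonhole: the 12 types are the holes; the gems drawn are the pigeons.
To avoid 9 of any one type, the worst case takes at most 8 of each type, or every gem of a type that has fewer than 8.
That gives 8 + 8 + 1 + 8 + 2 + 8 + 3 + 7 + 8 + 7 + 8 + 1 = 69 gems with no type reaching 9.
The next gem forces some type to 9, so 69 + 1 = 70.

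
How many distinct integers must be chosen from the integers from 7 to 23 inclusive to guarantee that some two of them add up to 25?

A set avoiding the sum 25 can contain at most one of each pair {x, 25−x}, plus the 5 elements whose complement lies outside the range.
The integers 13, …, 23 (11 of them) are such a set: any two sum to at least 13+14 = 27 > 25.
By the pigeonhole principle, any 12th integer completes one of the 6 pairs, so 12 choices force a sum of 25.

12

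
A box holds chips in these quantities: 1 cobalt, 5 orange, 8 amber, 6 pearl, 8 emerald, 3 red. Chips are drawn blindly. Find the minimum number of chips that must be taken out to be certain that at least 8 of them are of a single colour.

30

Pigeonhole: put each drawn chip into a box by colour. The largest draw with every box below 8 takes min(count, 7) from each colour; colours with fewer than 7 contribute all they have.
Σ min(cᵢ, 7) = 1 + 5 + 7 + 6 + 7 + 3 = 29.
Draw number 29 + 1 = 30 must push one box to 8.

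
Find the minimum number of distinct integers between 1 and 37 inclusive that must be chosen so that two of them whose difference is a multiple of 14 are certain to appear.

15

Integers whose pairwise differences are multiples of 14 are exactly those sharing a remainder mod 14. Pigeonhole: the 14 residue classes mod 14 are the pigeonholes.
With 14 integers one could put 1 in each residue class and have no class reach 2.
The 15th integer pushes some class to 2, so 14·1 + 1 = 15.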